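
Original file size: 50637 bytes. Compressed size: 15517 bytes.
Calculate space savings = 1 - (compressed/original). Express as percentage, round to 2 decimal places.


ratio = compressed/original = 15517/50637 = 0.306436
savings = 1 - ratio = 1 - 0.306436 = 0.693564
as a percentage: 0.693564 * 100 = 69.36%

Space savings = 1 - 15517/50637 = 69.36%


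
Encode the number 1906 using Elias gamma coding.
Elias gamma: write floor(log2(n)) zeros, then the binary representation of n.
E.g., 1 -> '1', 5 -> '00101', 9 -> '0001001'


num_bits = floor(log2(1906)) + 1 = 11
leading_zeros = num_bits - 1 = 10
binary(1906) = 11101110010

Elias gamma(1906) = '0000000000' + '11101110010' = 000000000011101110010 (21 bits)


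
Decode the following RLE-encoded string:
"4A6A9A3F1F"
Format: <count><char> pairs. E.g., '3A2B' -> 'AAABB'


Expanding each <count><char> pair:
  4A -> 'AAAA'
  6A -> 'AAAAAA'
  9A -> 'AAAAAAAAA'
  3F -> 'FFF'
  1F -> 'F'

Decoded = AAAAAAAAAAAAAAAAAAAFFFF


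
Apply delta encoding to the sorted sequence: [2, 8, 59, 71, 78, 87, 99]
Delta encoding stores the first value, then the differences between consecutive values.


First value: 2
Deltas:
  8 - 2 = 6
  59 - 8 = 51
  71 - 59 = 12
  78 - 71 = 7
  87 - 78 = 9
  99 - 87 = 12


Delta encoded: [2, 6, 51, 12, 7, 9, 12]


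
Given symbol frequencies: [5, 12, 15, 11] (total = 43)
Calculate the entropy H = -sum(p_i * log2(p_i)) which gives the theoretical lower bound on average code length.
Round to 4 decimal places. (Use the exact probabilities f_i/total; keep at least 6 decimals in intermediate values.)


Per-symbol terms -p_i * log2(p_i) with p_i = f_i/43:
  p = 5/43 = 0.116279: log2(p) = -3.104337, -p*log2(p) = 0.360969
  p = 12/43 = 0.279070: log2(p) = -1.841302, -p*log2(p) = 0.513852
  p = 15/43 = 0.348837: log2(p) = -1.519374, -p*log2(p) = 0.530014
  p = 11/43 = 0.255814: log2(p) = -1.966833, -p*log2(p) = 0.503143
H = 0.360969 + 0.513852 + 0.530014 + 0.503143 = 1.907978

H = 1.908 bits/symbol


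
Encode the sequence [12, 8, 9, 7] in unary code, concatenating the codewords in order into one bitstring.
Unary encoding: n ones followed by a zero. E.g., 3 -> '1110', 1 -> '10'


Encode each number as n ones followed by a terminating 0:
  12 -> 1111111111110 (13 bits)
  8 -> 111111110 (9 bits)
  9 -> 1111111110 (10 bits)
  7 -> 11111110 (8 bits)
Total length = 13 + 9 + 10 + 8 = 40 bits.

Unary([12, 8, 9, 7]) = 1111111111110111111110111111111011111110 (40 bits)


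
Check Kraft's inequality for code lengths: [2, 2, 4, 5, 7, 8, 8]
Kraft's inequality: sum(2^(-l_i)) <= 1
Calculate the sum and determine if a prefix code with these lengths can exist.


Sum = 2^(-2) + 2^(-2) + 2^(-4) + 2^(-5) + 2^(-7) + 2^(-8) + 2^(-8)
    = 0.25 + 0.25 + 0.0625 + 0.03125 + 0.0078125 + 0.00390625 + 0.00390625
    = 156/256 = 0.609375
Since 0.609375 <= 1, Kraft's inequality IS satisfied.
A prefix code with these lengths CAN exist.

Kraft sum = 0.609375. Satisfied.


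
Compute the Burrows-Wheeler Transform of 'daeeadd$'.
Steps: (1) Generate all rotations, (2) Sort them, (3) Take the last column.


Rotations (sorted):
  0: $daeeadd -> last char: d
  1: add$daee -> last char: e
  2: aeeadd$d -> last char: d
  3: d$daeead -> last char: d
  4: daeeadd$ -> last char: $
  5: dd$daeea -> last char: a
  6: eadd$dae -> last char: e
  7: eeadd$da -> last char: a


BWT = dedd$aea


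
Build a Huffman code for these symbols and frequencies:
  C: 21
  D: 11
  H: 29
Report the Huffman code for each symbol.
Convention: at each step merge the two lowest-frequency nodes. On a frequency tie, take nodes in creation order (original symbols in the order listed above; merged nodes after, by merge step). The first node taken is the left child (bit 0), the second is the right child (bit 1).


Huffman tree construction:
Step 1: Merge D(11) + C(21) = 32
Step 2: Merge H(29) + (D+C)(32) = 61
Read each symbol's code off the tree from the root (left child = 0, right child = 1).

Codes:
  C: 11 (length 2)
  D: 10 (length 2)
  H: 0 (length 1)
Average code length: 93/61 = 1.5246 bits/symbol


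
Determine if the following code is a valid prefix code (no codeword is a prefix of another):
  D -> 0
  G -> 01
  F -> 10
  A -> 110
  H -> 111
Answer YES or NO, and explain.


Checking each pair (does one codeword prefix another?):
  D='0' vs G='01': prefix -- VIOLATION

NO -- this is NOT a valid prefix code. D (0) is a prefix of G (01).


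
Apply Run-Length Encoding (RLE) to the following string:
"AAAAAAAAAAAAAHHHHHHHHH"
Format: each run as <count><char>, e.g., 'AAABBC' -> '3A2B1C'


Scanning runs left to right:
  i=0: run of 'A' x 13 -> '13A'
  i=13: run of 'H' x 9 -> '9H'

RLE = 13A9H


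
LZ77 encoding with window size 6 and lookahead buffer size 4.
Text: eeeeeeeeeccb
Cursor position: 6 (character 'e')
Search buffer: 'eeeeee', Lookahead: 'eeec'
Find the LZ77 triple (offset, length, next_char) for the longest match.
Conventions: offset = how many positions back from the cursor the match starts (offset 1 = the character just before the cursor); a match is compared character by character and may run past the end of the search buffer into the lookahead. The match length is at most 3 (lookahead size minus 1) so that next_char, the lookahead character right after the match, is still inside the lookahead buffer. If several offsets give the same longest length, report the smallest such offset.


Try each offset into the search buffer:
  offset=1 (pos 5, char 'e'): match length 3
  offset=2 (pos 4, char 'e'): match length 3
  offset=3 (pos 3, char 'e'): match length 3
  offset=4 (pos 2, char 'e'): match length 3
  offset=5 (pos 1, char 'e'): match length 3
  offset=6 (pos 0, char 'e'): match length 3
Longest match has length 3, found at offsets 1, 2, 3, 4, 5, 6; take the smallest, offset 1.
next_char = character at position 6 + 3 = 9 -> 'c'

Best match: offset=1, length=3 (matching 'eee' starting at position 5)
LZ77 triple: (1, 3, 'c')


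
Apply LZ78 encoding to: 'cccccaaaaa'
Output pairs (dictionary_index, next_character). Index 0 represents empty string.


LZ78 encoding steps:
Dictionary: {0: ''}
Step 1: w='' (idx 0), next='c' -> output (0, 'c'), add 'c' as idx 1
Step 2: w='c' (idx 1), next='c' -> output (1, 'c'), add 'cc' as idx 2
Step 3: w='cc' (idx 2), next='a' -> output (2, 'a'), add 'cca' as idx 3
Step 4: w='' (idx 0), next='a' -> output (0, 'a'), add 'a' as idx 4
Step 5: w='a' (idx 4), next='a' -> output (4, 'a'), add 'aa' as idx 5
Step 6: w='a' (idx 4), end of input -> output (4, '')


Encoded: [(0, 'c'), (1, 'c'), (2, 'a'), (0, 'a'), (4, 'a'), (4, '')]


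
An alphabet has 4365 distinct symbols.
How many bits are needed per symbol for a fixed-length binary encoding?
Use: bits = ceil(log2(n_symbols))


log2(4365) = 12.0918
Bracket: 2^12 = 4096 < 4365 <= 2^13 = 8192
So ceil(log2(4365)) = 13

bits = ceil(log2(4365)) = ceil(12.0918) = 13 bits


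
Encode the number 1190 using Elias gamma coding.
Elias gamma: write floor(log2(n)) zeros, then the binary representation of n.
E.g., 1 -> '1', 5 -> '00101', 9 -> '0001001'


num_bits = floor(log2(1190)) + 1 = 11
leading_zeros = num_bits - 1 = 10
binary(1190) = 10010100110

Elias gamma(1190) = '0000000000' + '10010100110' = 000000000010010100110 (21 bits)


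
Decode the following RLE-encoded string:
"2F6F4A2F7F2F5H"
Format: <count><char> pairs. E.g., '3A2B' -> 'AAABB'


Expanding each <count><char> pair:
  2F -> 'FF'
  6F -> 'FFFFFF'
  4A -> 'AAAA'
  2F -> 'FF'
  7F -> 'FFFFFFF'
  2F -> 'FF'
  5H -> 'HHHHH'

Decoded = FFFFFFFFAAAAFFFFFFFFFFFHHHHH


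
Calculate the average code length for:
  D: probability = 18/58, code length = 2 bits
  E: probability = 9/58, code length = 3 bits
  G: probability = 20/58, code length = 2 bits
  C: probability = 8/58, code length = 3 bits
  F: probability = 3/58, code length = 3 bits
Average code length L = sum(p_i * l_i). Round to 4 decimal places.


Weighted contributions p_i * l_i:
  D: (18/58) * 2 = 36/58
  E: (9/58) * 3 = 27/58
  G: (20/58) * 2 = 40/58
  C: (8/58) * 3 = 24/58
  F: (3/58) * 3 = 9/58
Sum = (36 + 27 + 40 + 24 + 9)/58 = 136/58

L = 136/58 = 2.3448 bits/symbol


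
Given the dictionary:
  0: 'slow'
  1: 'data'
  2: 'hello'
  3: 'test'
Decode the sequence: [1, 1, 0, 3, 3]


Look up each index in the dictionary:
  1 -> 'data'
  1 -> 'data'
  0 -> 'slow'
  3 -> 'test'
  3 -> 'test'

Decoded: "data data slow test test"


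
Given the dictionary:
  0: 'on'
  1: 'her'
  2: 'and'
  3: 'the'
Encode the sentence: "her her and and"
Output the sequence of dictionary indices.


Look up each word in the dictionary:
  'her' -> 1
  'her' -> 1
  'and' -> 2
  'and' -> 2

Encoded: [1, 1, 2, 2]


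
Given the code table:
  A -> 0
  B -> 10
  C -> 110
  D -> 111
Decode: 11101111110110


Decoding:
111 -> D
0 -> A
111 -> D
111 -> D
0 -> A
110 -> C


Result: DADDAC


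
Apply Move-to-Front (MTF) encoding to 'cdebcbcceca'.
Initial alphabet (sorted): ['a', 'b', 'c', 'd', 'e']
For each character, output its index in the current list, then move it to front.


MTF encoding:
'c': index 2 in ['a', 'b', 'c', 'd', 'e'] -> ['c', 'a', 'b', 'd', 'e']
'd': index 3 in ['c', 'a', 'b', 'd', 'e'] -> ['d', 'c', 'a', 'b', 'e']
'e': index 4 in ['d', 'c', 'a', 'b', 'e'] -> ['e', 'd', 'c', 'a', 'b']
'b': index 4 in ['e', 'd', 'c', 'a', 'b'] -> ['b', 'e', 'd', 'c', 'a']
'c': index 3 in ['b', 'e', 'd', 'c', 'a'] -> ['c', 'b', 'e', 'd', 'a']
'b': index 1 in ['c', 'b', 'e', 'd', 'a'] -> ['b', 'c', 'e', 'd', 'a']
'c': index 1 in ['b', 'c', 'e', 'd', 'a'] -> ['c', 'b', 'e', 'd', 'a']
'c': index 0 in ['c', 'b', 'e', 'd', 'a'] -> ['c', 'b', 'e', 'd', 'a']
'e': index 2 in ['c', 'b', 'e', 'd', 'a'] -> ['e', 'c', 'b', 'd', 'a']
'c': index 1 in ['e', 'c', 'b', 'd', 'a'] -> ['c', 'e', 'b', 'd', 'a']
'a': index 4 in ['c', 'e', 'b', 'd', 'a'] -> ['a', 'c', 'e', 'b', 'd']


Output: [2, 3, 4, 4, 3, 1, 1, 0, 2, 1, 4]


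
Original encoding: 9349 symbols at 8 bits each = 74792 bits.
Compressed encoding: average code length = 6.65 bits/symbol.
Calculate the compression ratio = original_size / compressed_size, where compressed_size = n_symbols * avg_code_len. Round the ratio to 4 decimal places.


original_size = n_symbols * orig_bits = 9349 * 8 = 74792 bits
compressed_size = n_symbols * avg_code_len = 9349 * 6.65 = 62170.85 bits
ratio = original_size / compressed_size = 74792 / 62170.85 = 1.203

Compression ratio = 1.203


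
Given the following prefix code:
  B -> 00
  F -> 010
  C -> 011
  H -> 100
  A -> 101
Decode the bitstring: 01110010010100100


Decoding step by step:
Bits 011 -> C
Bits 100 -> H
Bits 100 -> H
Bits 101 -> A
Bits 00 -> B
Bits 100 -> H


Decoded message: CHHABH


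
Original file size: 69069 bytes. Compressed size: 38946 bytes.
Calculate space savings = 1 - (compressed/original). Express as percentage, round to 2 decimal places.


ratio = compressed/original = 38946/69069 = 0.563871
savings = 1 - ratio = 1 - 0.563871 = 0.436129
as a percentage: 0.436129 * 100 = 43.61%

Space savings = 1 - 38946/69069 = 43.61%


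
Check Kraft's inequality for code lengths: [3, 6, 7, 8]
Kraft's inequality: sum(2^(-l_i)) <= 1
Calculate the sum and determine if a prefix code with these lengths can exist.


Sum = 2^(-3) + 2^(-6) + 2^(-7) + 2^(-8)
    = 0.125 + 0.015625 + 0.0078125 + 0.00390625
    = 39/256 = 0.15234375
Since 0.15234375 <= 1, Kraft's inequality IS satisfied.
A prefix code with these lengths CAN exist.

Kraft sum = 0.15234375. Satisfied.


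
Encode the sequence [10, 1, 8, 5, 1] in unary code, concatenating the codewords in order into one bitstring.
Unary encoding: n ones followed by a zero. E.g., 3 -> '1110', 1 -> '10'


Encode each number as n ones followed by a terminating 0:
  10 -> 11111111110 (11 bits)
  1 -> 10 (2 bits)
  8 -> 111111110 (9 bits)
  5 -> 111110 (6 bits)
  1 -> 10 (2 bits)
Total length = 11 + 2 + 9 + 6 + 2 = 30 bits.

Unary([10, 1, 8, 5, 1]) = 111111111101011111111011111010 (30 bits)


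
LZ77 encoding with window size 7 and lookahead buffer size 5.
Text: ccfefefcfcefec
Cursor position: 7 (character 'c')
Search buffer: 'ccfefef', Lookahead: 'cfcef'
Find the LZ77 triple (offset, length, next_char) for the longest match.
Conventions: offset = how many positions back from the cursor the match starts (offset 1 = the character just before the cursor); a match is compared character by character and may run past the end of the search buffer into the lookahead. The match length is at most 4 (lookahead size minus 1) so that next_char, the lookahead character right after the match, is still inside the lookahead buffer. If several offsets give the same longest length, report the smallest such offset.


Try each offset into the search buffer:
  offset=1 (pos 6, char 'f'): match length 0
  offset=2 (pos 5, char 'e'): match length 0
  offset=3 (pos 4, char 'f'): match length 0
  offset=4 (pos 3, char 'e'): match length 0
  offset=5 (pos 2, char 'f'): match length 0
  offset=6 (pos 1, char 'c'): match length 2
  offset=7 (pos 0, char 'c'): match length 1
Longest match has length 2 at offset 6.
next_char = character at position 7 + 2 = 9 -> 'c'

Best match: offset=6, length=2 (matching 'cf' starting at position 1)
LZ77 triple: (6, 2, 'c')


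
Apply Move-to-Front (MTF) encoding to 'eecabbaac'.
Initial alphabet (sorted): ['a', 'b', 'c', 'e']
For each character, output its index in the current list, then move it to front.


MTF encoding:
'e': index 3 in ['a', 'b', 'c', 'e'] -> ['e', 'a', 'b', 'c']
'e': index 0 in ['e', 'a', 'b', 'c'] -> ['e', 'a', 'b', 'c']
'c': index 3 in ['e', 'a', 'b', 'c'] -> ['c', 'e', 'a', 'b']
'a': index 2 in ['c', 'e', 'a', 'b'] -> ['a', 'c', 'e', 'b']
'b': index 3 in ['a', 'c', 'e', 'b'] -> ['b', 'a', 'c', 'e']
'b': index 0 in ['b', 'a', 'c', 'e'] -> ['b', 'a', 'c', 'e']
'a': index 1 in ['b', 'a', 'c', 'e'] -> ['a', 'b', 'c', 'e']
'a': index 0 in ['a', 'b', 'c', 'e'] -> ['a', 'b', 'c', 'e']
'c': index 2 in ['a', 'b', 'c', 'e'] -> ['c', 'a', 'b', 'e']


Output: [3, 0, 3, 2, 3, 0, 1, 0, 2]


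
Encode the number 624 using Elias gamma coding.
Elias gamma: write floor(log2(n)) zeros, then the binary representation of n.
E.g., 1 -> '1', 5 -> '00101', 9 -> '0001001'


num_bits = floor(log2(624)) + 1 = 10
leading_zeros = num_bits - 1 = 9
binary(624) = 1001110000

Elias gamma(624) = '000000000' + '1001110000' = 0000000001001110000 (19 bits)


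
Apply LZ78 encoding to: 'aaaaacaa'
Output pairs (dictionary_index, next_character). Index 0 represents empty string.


LZ78 encoding steps:
Dictionary: {0: ''}
Step 1: w='' (idx 0), next='a' -> output (0, 'a'), add 'a' as idx 1
Step 2: w='a' (idx 1), next='a' -> output (1, 'a'), add 'aa' as idx 2
Step 3: w='aa' (idx 2), next='c' -> output (2, 'c'), add 'aac' as idx 3
Step 4: w='aa' (idx 2), end of input -> output (2, '')


Encoded: [(0, 'a'), (1, 'a'), (2, 'c'), (2, '')]


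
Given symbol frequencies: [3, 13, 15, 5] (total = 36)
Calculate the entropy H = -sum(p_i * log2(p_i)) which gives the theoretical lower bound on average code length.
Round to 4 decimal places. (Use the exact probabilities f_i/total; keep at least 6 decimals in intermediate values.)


Per-symbol terms -p_i * log2(p_i) with p_i = f_i/36:
  p = 3/36 = 0.083333: log2(p) = -3.584963, -p*log2(p) = 0.298747
  p = 13/36 = 0.361111: log2(p) = -1.469485, -p*log2(p) = 0.530647
  p = 15/36 = 0.416667: log2(p) = -1.263034, -p*log2(p) = 0.526264
  p = 5/36 = 0.138889: log2(p) = -2.847997, -p*log2(p) = 0.395555
H = 0.298747 + 0.530647 + 0.526264 + 0.395555 = 1.751213

H = 1.7512 bits/symbol


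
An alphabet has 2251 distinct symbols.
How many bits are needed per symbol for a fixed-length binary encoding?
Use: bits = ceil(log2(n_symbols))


log2(2251) = 11.1364
Bracket: 2^11 = 2048 < 2251 <= 2^12 = 4096
So ceil(log2(2251)) = 12

bits = ceil(log2(2251)) = ceil(11.1364) = 12 bits


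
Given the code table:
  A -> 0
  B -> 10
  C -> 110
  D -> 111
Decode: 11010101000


Decoding:
110 -> C
10 -> B
10 -> B
10 -> B
0 -> A
0 -> A


Result: CBBBAA


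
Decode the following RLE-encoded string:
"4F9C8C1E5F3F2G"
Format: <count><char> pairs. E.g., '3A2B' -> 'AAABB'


Expanding each <count><char> pair:
  4F -> 'FFFF'
  9C -> 'CCCCCCCCC'
  8C -> 'CCCCCCCC'
  1E -> 'E'
  5F -> 'FFFFF'
  3F -> 'FFF'
  2G -> 'GG'

Decoded = FFFFCCCCCCCCCCCCCCCCCEFFFFFFFFGG


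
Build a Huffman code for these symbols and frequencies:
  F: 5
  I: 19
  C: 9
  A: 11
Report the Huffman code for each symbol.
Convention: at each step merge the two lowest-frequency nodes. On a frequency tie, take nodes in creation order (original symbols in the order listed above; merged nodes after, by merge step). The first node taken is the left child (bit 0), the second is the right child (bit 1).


Huffman tree construction:
Step 1: Merge F(5) + C(9) = 14
Step 2: Merge A(11) + (F+C)(14) = 25
Step 3: Merge I(19) + (A+(F+C))(25) = 44
Read each symbol's code off the tree from the root (left child = 0, right child = 1).

Codes:
  F: 110 (length 3)
  I: 0 (length 1)
  C: 111 (length 3)
  A: 10 (length 2)
Average code length: 83/44 = 1.8864 bits/symbol


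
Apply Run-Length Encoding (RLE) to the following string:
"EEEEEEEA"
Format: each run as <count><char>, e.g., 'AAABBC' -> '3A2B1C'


Scanning runs left to right:
  i=0: run of 'E' x 7 -> '7E'
  i=7: run of 'A' x 1 -> '1A'

RLE = 7E1A


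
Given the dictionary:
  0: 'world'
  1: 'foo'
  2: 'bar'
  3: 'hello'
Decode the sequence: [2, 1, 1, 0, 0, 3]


Look up each index in the dictionary:
  2 -> 'bar'
  1 -> 'foo'
  1 -> 'foo'
  0 -> 'world'
  0 -> 'world'
  3 -> 'hello'

Decoded: "bar foo foo world world hello"


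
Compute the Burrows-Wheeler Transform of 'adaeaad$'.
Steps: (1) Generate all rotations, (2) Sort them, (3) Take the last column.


Rotations (sorted):
  0: $adaeaad -> last char: d
  1: aad$adae -> last char: e
  2: ad$adaea -> last char: a
  3: adaeaad$ -> last char: $
  4: aeaad$ad -> last char: d
  5: d$adaeaa -> last char: a
  6: daeaad$a -> last char: a
  7: eaad$ada -> last char: a


BWT = dea$daaa


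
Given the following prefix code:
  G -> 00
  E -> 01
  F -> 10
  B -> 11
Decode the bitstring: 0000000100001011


Decoding step by step:
Bits 00 -> G
Bits 00 -> G
Bits 00 -> G
Bits 01 -> E
Bits 00 -> G
Bits 00 -> G
Bits 10 -> F
Bits 11 -> B


Decoded message: GGGEGGFB


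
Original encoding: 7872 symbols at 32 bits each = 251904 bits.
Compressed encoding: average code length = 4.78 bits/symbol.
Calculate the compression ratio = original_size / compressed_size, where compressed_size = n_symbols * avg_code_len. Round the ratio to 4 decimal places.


original_size = n_symbols * orig_bits = 7872 * 32 = 251904 bits
compressed_size = n_symbols * avg_code_len = 7872 * 4.78 = 37628.16 bits
ratio = original_size / compressed_size = 251904 / 37628.16 = 6.6946

Compression ratio = 6.6946


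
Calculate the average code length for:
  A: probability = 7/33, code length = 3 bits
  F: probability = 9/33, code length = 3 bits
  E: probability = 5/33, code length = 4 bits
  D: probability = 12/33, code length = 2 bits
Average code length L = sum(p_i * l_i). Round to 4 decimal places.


Weighted contributions p_i * l_i:
  A: (7/33) * 3 = 21/33
  F: (9/33) * 3 = 27/33
  E: (5/33) * 4 = 20/33
  D: (12/33) * 2 = 24/33
Sum = (21 + 27 + 20 + 24)/33 = 92/33

L = 92/33 = 2.7879 bits/symbol


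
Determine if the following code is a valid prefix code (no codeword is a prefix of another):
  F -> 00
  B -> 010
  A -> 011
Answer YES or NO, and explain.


Checking each pair (does one codeword prefix another?):
  F='00' vs B='010': no prefix
  F='00' vs A='011': no prefix
  B='010' vs F='00': no prefix
  B='010' vs A='011': no prefix
  A='011' vs F='00': no prefix
  A='011' vs B='010': no prefix
No violation found over all pairs.

YES -- this is a valid prefix code. No codeword is a prefix of any other codeword.


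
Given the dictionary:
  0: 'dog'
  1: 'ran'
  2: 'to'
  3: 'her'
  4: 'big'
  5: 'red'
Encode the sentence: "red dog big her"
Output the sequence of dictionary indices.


Look up each word in the dictionary:
  'red' -> 5
  'dog' -> 0
  'big' -> 4
  'her' -> 3

Encoded: [5, 0, 4, 3]


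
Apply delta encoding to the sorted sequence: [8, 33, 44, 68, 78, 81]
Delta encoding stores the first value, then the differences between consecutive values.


First value: 8
Deltas:
  33 - 8 = 25
  44 - 33 = 11
  68 - 44 = 24
  78 - 68 = 10
  81 - 78 = 3


Delta encoded: [8, 25, 11, 24, 10, 3]


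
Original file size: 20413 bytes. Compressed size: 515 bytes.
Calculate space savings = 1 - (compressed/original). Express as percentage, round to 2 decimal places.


ratio = compressed/original = 515/20413 = 0.025229
savings = 1 - ratio = 1 - 0.025229 = 0.974771
as a percentage: 0.974771 * 100 = 97.48%

Space savings = 1 - 515/20413 = 97.48%


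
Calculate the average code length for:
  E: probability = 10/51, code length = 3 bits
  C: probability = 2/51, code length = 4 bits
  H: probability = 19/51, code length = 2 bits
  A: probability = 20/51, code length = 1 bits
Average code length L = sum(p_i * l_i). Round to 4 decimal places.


Weighted contributions p_i * l_i:
  E: (10/51) * 3 = 30/51
  C: (2/51) * 4 = 8/51
  H: (19/51) * 2 = 38/51
  A: (20/51) * 1 = 20/51
Sum = (30 + 8 + 38 + 20)/51 = 96/51

L = 96/51 = 1.8824 bits/symbol


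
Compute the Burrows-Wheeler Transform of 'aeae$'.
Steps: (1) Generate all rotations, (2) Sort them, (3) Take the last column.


Rotations (sorted):
  0: $aeae -> last char: e
  1: ae$ae -> last char: e
  2: aeae$ -> last char: $
  3: e$aea -> last char: a
  4: eae$a -> last char: a


BWT = ee$aa


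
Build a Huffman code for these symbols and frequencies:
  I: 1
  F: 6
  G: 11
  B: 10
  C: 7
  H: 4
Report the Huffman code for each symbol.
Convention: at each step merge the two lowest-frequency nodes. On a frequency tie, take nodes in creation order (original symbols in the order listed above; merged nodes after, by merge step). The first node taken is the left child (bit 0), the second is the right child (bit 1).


Huffman tree construction:
Step 1: Merge I(1) + H(4) = 5
Step 2: Merge (I+H)(5) + F(6) = 11
Step 3: Merge C(7) + B(10) = 17
Step 4: Merge G(11) + ((I+H)+F)(11) = 22
Step 5: Merge (C+B)(17) + (G+((I+H)+F))(22) = 39
Read each symbol's code off the tree from the root (left child = 0, right child = 1).

Codes:
  I: 1100 (length 4)
  F: 111 (length 3)
  G: 10 (length 2)
  B: 01 (length 2)
  C: 00 (length 2)
  H: 1101 (length 4)
Average code length: 94/39 = 2.4103 bits/symbol


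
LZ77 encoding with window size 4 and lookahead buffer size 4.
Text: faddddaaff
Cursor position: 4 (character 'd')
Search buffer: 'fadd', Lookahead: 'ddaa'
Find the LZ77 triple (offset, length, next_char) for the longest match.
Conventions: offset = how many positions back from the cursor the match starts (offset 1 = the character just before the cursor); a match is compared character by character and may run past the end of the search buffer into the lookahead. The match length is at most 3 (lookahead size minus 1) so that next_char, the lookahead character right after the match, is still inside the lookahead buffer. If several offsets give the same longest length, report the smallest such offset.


Try each offset into the search buffer:
  offset=1 (pos 3, char 'd'): match length 2
  offset=2 (pos 2, char 'd'): match length 2
  offset=3 (pos 1, char 'a'): match length 0
  offset=4 (pos 0, char 'f'): match length 0
Longest match has length 2, found at offsets 1, 2; take the smallest, offset 1.
next_char = character at position 4 + 2 = 6 -> 'a'

Best match: offset=1, length=2 (matching 'dd' starting at position 3)
LZ77 triple: (1, 2, 'a')


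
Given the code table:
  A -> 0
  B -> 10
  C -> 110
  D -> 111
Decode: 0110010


Decoding:
0 -> A
110 -> C
0 -> A
10 -> B


Result: ACAB


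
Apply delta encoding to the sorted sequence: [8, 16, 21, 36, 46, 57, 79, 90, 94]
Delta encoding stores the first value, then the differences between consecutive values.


First value: 8
Deltas:
  16 - 8 = 8
  21 - 16 = 5
  36 - 21 = 15
  46 - 36 = 10
  57 - 46 = 11
  79 - 57 = 22
  90 - 79 = 11
  94 - 90 = 4


Delta encoded: [8, 8, 5, 15, 10, 11, 22, 11, 4]


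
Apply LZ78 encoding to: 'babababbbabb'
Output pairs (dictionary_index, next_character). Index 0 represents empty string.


LZ78 encoding steps:
Dictionary: {0: ''}
Step 1: w='' (idx 0), next='b' -> output (0, 'b'), add 'b' as idx 1
Step 2: w='' (idx 0), next='a' -> output (0, 'a'), add 'a' as idx 2
Step 3: w='b' (idx 1), next='a' -> output (1, 'a'), add 'ba' as idx 3
Step 4: w='ba' (idx 3), next='b' -> output (3, 'b'), add 'bab' as idx 4
Step 5: w='b' (idx 1), next='b' -> output (1, 'b'), add 'bb' as idx 5
Step 6: w='a' (idx 2), next='b' -> output (2, 'b'), add 'ab' as idx 6
Step 7: w='b' (idx 1), end of input -> output (1, '')


Encoded: [(0, 'b'), (0, 'a'), (1, 'a'), (3, 'b'), (1, 'b'), (2, 'b'), (1, '')]


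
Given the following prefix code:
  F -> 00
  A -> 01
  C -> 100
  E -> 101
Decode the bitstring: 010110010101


Decoding step by step:
Bits 01 -> A
Bits 01 -> A
Bits 100 -> C
Bits 101 -> E
Bits 01 -> A


Decoded message: AACEA


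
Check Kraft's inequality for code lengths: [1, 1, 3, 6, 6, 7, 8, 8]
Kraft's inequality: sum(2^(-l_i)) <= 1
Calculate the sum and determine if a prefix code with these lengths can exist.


Sum = 2^(-1) + 2^(-1) + 2^(-3) + 2^(-6) + 2^(-6) + 2^(-7) + 2^(-8) + 2^(-8)
    = 0.5 + 0.5 + 0.125 + 0.015625 + 0.015625 + 0.0078125 + 0.00390625 + 0.00390625
    = 300/256 = 1.171875
Since 1.171875 > 1, Kraft's inequality is NOT satisfied.
A prefix code with these lengths CANNOT exist.

Kraft sum = 1.171875. Not satisfied.


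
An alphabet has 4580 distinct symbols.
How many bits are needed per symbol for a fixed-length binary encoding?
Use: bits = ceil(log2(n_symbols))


log2(4580) = 12.1611
Bracket: 2^12 = 4096 < 4580 <= 2^13 = 8192
So ceil(log2(4580)) = 13

bits = ceil(log2(4580)) = ceil(12.1611) = 13 bits


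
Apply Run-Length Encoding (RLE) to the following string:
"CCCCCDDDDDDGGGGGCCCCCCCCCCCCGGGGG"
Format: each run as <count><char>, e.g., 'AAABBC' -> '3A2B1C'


Scanning runs left to right:
  i=0: run of 'C' x 5 -> '5C'
  i=5: run of 'D' x 6 -> '6D'
  i=11: run of 'G' x 5 -> '5G'
  i=16: run of 'C' x 12 -> '12C'
  i=28: run of 'G' x 5 -> '5G'

RLE = 5C6D5G12C5G


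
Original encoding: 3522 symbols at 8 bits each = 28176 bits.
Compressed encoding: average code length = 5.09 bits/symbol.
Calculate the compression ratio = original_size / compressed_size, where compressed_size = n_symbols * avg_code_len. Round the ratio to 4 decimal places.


original_size = n_symbols * orig_bits = 3522 * 8 = 28176 bits
compressed_size = n_symbols * avg_code_len = 3522 * 5.09 = 17926.98 bits
ratio = original_size / compressed_size = 28176 / 17926.98 = 1.5717

Compression ratio = 1.5717


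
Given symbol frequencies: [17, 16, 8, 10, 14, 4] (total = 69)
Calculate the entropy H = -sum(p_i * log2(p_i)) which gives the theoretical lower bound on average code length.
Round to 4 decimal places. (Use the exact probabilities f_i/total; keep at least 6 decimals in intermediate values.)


Per-symbol terms -p_i * log2(p_i) with p_i = f_i/69:
  p = 17/69 = 0.246377: log2(p) = -2.021062, -p*log2(p) = 0.497943
  p = 16/69 = 0.231884: log2(p) = -2.108524, -p*log2(p) = 0.488933
  p = 8/69 = 0.115942: log2(p) = -3.108524, -p*log2(p) = 0.360409
  p = 10/69 = 0.144928: log2(p) = -2.786596, -p*log2(p) = 0.403855
  p = 14/69 = 0.202899: log2(p) = -2.301170, -p*log2(p) = 0.466904
  p = 4/69 = 0.057971: log2(p) = -4.108524, -p*log2(p) = 0.238175
H = 0.497943 + 0.488933 + 0.360409 + 0.403855 + 0.466904 + 0.238175 = 2.456219

H = 2.4562 bits/symbol


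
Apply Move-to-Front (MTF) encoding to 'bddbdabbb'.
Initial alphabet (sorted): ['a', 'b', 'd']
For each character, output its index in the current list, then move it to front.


MTF encoding:
'b': index 1 in ['a', 'b', 'd'] -> ['b', 'a', 'd']
'd': index 2 in ['b', 'a', 'd'] -> ['d', 'b', 'a']
'd': index 0 in ['d', 'b', 'a'] -> ['d', 'b', 'a']
'b': index 1 in ['d', 'b', 'a'] -> ['b', 'd', 'a']
'd': index 1 in ['b', 'd', 'a'] -> ['d', 'b', 'a']
'a': index 2 in ['d', 'b', 'a'] -> ['a', 'd', 'b']
'b': index 2 in ['a', 'd', 'b'] -> ['b', 'a', 'd']
'b': index 0 in ['b', 'a', 'd'] -> ['b', 'a', 'd']
'b': index 0 in ['b', 'a', 'd'] -> ['b', 'a', 'd']


Output: [1, 2, 0, 1, 1, 2, 2, 0, 0]


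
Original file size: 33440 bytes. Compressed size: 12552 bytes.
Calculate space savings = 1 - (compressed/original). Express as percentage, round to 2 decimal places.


ratio = compressed/original = 12552/33440 = 0.375359
savings = 1 - ratio = 1 - 0.375359 = 0.624641
as a percentage: 0.624641 * 100 = 62.46%

Space savings = 1 - 12552/33440 = 62.46%


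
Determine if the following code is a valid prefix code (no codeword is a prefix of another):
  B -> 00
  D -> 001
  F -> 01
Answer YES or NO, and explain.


Checking each pair (does one codeword prefix another?):
  B='00' vs D='001': prefix -- VIOLATION

NO -- this is NOT a valid prefix code. B (00) is a prefix of D (001).


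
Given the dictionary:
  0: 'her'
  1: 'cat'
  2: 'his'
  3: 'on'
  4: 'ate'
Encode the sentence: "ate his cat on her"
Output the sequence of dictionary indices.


Look up each word in the dictionary:
  'ate' -> 4
  'his' -> 2
  'cat' -> 1
  'on' -> 3
  'her' -> 0

Encoded: [4, 2, 1, 3, 0]


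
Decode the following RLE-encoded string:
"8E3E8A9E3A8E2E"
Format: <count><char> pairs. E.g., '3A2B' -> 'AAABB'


Expanding each <count><char> pair:
  8E -> 'EEEEEEEE'
  3E -> 'EEE'
  8A -> 'AAAAAAAA'
  9E -> 'EEEEEEEEE'
  3A -> 'AAA'
  8E -> 'EEEEEEEE'
  2E -> 'EE'

Decoded = EEEEEEEEEEEAAAAAAAAEEEEEEEEEAAAEEEEEEEEEE


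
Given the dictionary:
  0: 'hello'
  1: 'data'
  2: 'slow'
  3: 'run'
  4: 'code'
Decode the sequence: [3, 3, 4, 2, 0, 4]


Look up each index in the dictionary:
  3 -> 'run'
  3 -> 'run'
  4 -> 'code'
  2 -> 'slow'
  0 -> 'hello'
  4 -> 'code'

Decoded: "run run code slow hello code"


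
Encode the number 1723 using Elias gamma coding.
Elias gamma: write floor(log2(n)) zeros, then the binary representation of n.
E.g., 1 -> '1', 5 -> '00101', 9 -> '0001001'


num_bits = floor(log2(1723)) + 1 = 11
leading_zeros = num_bits - 1 = 10
binary(1723) = 11010111011

Elias gamma(1723) = '0000000000' + '11010111011' = 000000000011010111011 (21 bits)


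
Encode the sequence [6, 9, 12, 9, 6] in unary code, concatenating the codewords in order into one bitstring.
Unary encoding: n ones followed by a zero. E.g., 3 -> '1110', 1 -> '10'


Encode each number as n ones followed by a terminating 0:
  6 -> 1111110 (7 bits)
  9 -> 1111111110 (10 bits)
  12 -> 1111111111110 (13 bits)
  9 -> 1111111110 (10 bits)
  6 -> 1111110 (7 bits)
Total length = 7 + 10 + 13 + 10 + 7 = 47 bits.

Unary([6, 9, 12, 9, 6]) = 11111101111111110111111111111011111111101111110 (47 bits)


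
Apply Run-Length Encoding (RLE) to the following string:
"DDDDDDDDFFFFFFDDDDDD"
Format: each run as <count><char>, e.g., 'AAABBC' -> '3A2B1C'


Scanning runs left to right:
  i=0: run of 'D' x 8 -> '8D'
  i=8: run of 'F' x 6 -> '6F'
  i=14: run of 'D' x 6 -> '6D'

RLE = 8D6F6D


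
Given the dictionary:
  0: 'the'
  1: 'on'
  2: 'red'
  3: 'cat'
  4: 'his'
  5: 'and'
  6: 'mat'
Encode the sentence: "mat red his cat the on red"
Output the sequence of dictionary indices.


Look up each word in the dictionary:
  'mat' -> 6
  'red' -> 2
  'his' -> 4
  'cat' -> 3
  'the' -> 0
  'on' -> 1
  'red' -> 2

Encoded: [6, 2, 4, 3, 0, 1, 2]


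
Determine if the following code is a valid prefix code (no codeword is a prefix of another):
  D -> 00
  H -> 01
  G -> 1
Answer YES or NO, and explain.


Checking each pair (does one codeword prefix another?):
  D='00' vs H='01': no prefix
  D='00' vs G='1': no prefix
  H='01' vs D='00': no prefix
  H='01' vs G='1': no prefix
  G='1' vs D='00': no prefix
  G='1' vs H='01': no prefix
No violation found over all pairs.

YES -- this is a valid prefix code. No codeword is a prefix of any other codeword.


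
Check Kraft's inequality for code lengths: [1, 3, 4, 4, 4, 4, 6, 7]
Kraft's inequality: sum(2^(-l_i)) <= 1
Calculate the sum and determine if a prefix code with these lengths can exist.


Sum = 2^(-1) + 2^(-3) + 2^(-4) + 2^(-4) + 2^(-4) + 2^(-4) + 2^(-6) + 2^(-7)
    = 0.5 + 0.125 + 0.0625 + 0.0625 + 0.0625 + 0.0625 + 0.015625 + 0.0078125
    = 115/128 = 0.8984375
Since 0.8984375 <= 1, Kraft's inequality IS satisfied.
A prefix code with these lengths CAN exist.

Kraft sum = 0.8984375. Satisfied.


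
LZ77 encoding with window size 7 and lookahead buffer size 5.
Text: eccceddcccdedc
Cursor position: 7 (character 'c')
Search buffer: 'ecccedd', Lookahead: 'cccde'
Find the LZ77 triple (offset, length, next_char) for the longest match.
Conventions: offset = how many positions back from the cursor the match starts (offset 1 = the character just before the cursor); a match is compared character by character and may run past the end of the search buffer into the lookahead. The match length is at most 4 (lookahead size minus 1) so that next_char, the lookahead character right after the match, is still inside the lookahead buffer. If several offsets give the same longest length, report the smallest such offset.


Try each offset into the search buffer:
  offset=1 (pos 6, char 'd'): match length 0
  offset=2 (pos 5, char 'd'): match length 0
  offset=3 (pos 4, char 'e'): match length 0
  offset=4 (pos 3, char 'c'): match length 1
  offset=5 (pos 2, char 'c'): match length 2
  offset=6 (pos 1, char 'c'): match length 3
  offset=7 (pos 0, char 'e'): match length 0
Longest match has length 3 at offset 6.
next_char = character at position 7 + 3 = 10 -> 'd'

Best match: offset=6, length=3 (matching 'ccc' starting at position 1)
LZ77 triple: (6, 3, 'd')


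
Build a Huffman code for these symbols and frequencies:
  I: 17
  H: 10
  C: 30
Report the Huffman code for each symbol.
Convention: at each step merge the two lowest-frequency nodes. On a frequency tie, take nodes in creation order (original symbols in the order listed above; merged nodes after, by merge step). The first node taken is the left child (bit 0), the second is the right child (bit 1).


Huffman tree construction:
Step 1: Merge H(10) + I(17) = 27
Step 2: Merge (H+I)(27) + C(30) = 57
Read each symbol's code off the tree from the root (left child = 0, right child = 1).

Codes:
  I: 01 (length 2)
  H: 00 (length 2)
  C: 1 (length 1)
Average code length: 84/57 = 1.4737 bits/symbol


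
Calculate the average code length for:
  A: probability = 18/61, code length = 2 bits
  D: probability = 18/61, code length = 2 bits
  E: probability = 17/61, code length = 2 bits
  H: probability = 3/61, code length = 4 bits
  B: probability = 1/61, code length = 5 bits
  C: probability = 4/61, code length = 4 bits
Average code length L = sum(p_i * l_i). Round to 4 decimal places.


Weighted contributions p_i * l_i:
  A: (18/61) * 2 = 36/61
  D: (18/61) * 2 = 36/61
  E: (17/61) * 2 = 34/61
  H: (3/61) * 4 = 12/61
  B: (1/61) * 5 = 5/61
  C: (4/61) * 4 = 16/61
Sum = (36 + 36 + 34 + 12 + 5 + 16)/61 = 139/61

L = 139/61 = 2.2787 bits/symbol


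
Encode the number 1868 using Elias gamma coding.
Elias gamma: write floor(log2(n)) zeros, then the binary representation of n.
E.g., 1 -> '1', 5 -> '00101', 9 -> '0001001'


num_bits = floor(log2(1868)) + 1 = 11
leading_zeros = num_bits - 1 = 10
binary(1868) = 11101001100

Elias gamma(1868) = '0000000000' + '11101001100' = 000000000011101001100 (21 bits)


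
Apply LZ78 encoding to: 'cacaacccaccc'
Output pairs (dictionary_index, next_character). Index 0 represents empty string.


LZ78 encoding steps:
Dictionary: {0: ''}
Step 1: w='' (idx 0), next='c' -> output (0, 'c'), add 'c' as idx 1
Step 2: w='' (idx 0), next='a' -> output (0, 'a'), add 'a' as idx 2
Step 3: w='c' (idx 1), next='a' -> output (1, 'a'), add 'ca' as idx 3
Step 4: w='a' (idx 2), next='c' -> output (2, 'c'), add 'ac' as idx 4
Step 5: w='c' (idx 1), next='c' -> output (1, 'c'), add 'cc' as idx 5
Step 6: w='ac' (idx 4), next='c' -> output (4, 'c'), add 'acc' as idx 6
Step 7: w='c' (idx 1), end of input -> output (1, '')


Encoded: [(0, 'c'), (0, 'a'), (1, 'a'), (2, 'c'), (1, 'c'), (4, 'c'), (1, '')]


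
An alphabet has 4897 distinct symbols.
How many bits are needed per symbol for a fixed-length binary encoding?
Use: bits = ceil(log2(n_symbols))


log2(4897) = 12.2577
Bracket: 2^12 = 4096 < 4897 <= 2^13 = 8192
So ceil(log2(4897)) = 13

bits = ceil(log2(4897)) = ceil(12.2577) = 13 bits


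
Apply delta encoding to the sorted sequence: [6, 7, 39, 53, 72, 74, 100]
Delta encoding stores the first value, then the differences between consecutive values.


First value: 6
Deltas:
  7 - 6 = 1
  39 - 7 = 32
  53 - 39 = 14
  72 - 53 = 19
  74 - 72 = 2
  100 - 74 = 26


Delta encoded: [6, 1, 32, 14, 19, 2, 26]


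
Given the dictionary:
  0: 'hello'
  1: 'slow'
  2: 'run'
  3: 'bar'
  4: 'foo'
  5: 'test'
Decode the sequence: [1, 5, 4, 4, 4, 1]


Look up each index in the dictionary:
  1 -> 'slow'
  5 -> 'test'
  4 -> 'foo'
  4 -> 'foo'
  4 -> 'foo'
  1 -> 'slow'

Decoded: "slow test foo foo foo slow"


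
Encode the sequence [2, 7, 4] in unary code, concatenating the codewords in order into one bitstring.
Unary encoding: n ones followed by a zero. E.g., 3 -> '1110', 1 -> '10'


Encode each number as n ones followed by a terminating 0:
  2 -> 110 (3 bits)
  7 -> 11111110 (8 bits)
  4 -> 11110 (5 bits)
Total length = 3 + 8 + 5 = 16 bits.

Unary([2, 7, 4]) = 1101111111011110 (16 bits)


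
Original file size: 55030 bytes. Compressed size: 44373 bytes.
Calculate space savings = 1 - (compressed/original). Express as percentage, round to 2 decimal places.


ratio = compressed/original = 44373/55030 = 0.806342
savings = 1 - ratio = 1 - 0.806342 = 0.193658
as a percentage: 0.193658 * 100 = 19.37%

Space savings = 1 - 44373/55030 = 19.37%


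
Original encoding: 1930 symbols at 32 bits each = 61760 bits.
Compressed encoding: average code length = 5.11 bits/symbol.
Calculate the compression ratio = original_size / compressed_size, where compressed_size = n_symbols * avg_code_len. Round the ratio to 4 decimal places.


original_size = n_symbols * orig_bits = 1930 * 32 = 61760 bits
compressed_size = n_symbols * avg_code_len = 1930 * 5.11 = 9862.3 bits
ratio = original_size / compressed_size = 61760 / 9862.3 = 6.2622

Compression ratio = 6.2622


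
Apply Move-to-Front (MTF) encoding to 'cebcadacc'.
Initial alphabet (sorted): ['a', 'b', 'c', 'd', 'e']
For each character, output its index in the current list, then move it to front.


MTF encoding:
'c': index 2 in ['a', 'b', 'c', 'd', 'e'] -> ['c', 'a', 'b', 'd', 'e']
'e': index 4 in ['c', 'a', 'b', 'd', 'e'] -> ['e', 'c', 'a', 'b', 'd']
'b': index 3 in ['e', 'c', 'a', 'b', 'd'] -> ['b', 'e', 'c', 'a', 'd']
'c': index 2 in ['b', 'e', 'c', 'a', 'd'] -> ['c', 'b', 'e', 'a', 'd']
'a': index 3 in ['c', 'b', 'e', 'a', 'd'] -> ['a', 'c', 'b', 'e', 'd']
'd': index 4 in ['a', 'c', 'b', 'e', 'd'] -> ['d', 'a', 'c', 'b', 'e']
'a': index 1 in ['d', 'a', 'c', 'b', 'e'] -> ['a', 'd', 'c', 'b', 'e']
'c': index 2 in ['a', 'd', 'c', 'b', 'e'] -> ['c', 'a', 'd', 'b', 'e']
'c': index 0 in ['c', 'a', 'd', 'b', 'e'] -> ['c', 'a', 'd', 'b', 'e']


Output: [2, 4, 3, 2, 3, 4, 1, 2, 0]


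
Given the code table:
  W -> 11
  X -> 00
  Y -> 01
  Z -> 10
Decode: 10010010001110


Decoding:
10 -> Z
01 -> Y
00 -> X
10 -> Z
00 -> X
11 -> W
10 -> Z


Result: ZYXZXWZ


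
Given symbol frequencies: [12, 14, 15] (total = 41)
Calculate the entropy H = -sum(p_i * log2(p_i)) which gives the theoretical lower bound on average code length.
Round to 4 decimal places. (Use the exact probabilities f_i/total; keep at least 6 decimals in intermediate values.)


Per-symbol terms -p_i * log2(p_i) with p_i = f_i/41:
  p = 12/41 = 0.292683: log2(p) = -1.772590, -p*log2(p) = 0.518807
  p = 14/41 = 0.341463: log2(p) = -1.550197, -p*log2(p) = 0.529336
  p = 15/41 = 0.365854: log2(p) = -1.450661, -p*log2(p) = 0.530730
H = 0.518807 + 0.529336 + 0.530730 = 1.578873

H = 1.5789 bits/symbol
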